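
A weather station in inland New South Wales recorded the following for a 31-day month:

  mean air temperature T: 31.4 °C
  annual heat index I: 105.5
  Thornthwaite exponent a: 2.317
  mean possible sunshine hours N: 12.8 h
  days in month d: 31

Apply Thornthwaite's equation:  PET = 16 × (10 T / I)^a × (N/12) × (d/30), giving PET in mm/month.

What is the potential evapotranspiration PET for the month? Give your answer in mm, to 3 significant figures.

221 mm

10T/I = 10 × 31.4 / 105.5 = 2.9763
(10T/I)^a = 2.9763^2.317 = 12.5172
Uncorrected PET = 16 × 12.5172 = 200.275 mm
Correction = (N/12)(d/30) = (12.8/12)(31/30) = 1.1022
PET = 200.275 × 1.1022 = 220.743 mm/month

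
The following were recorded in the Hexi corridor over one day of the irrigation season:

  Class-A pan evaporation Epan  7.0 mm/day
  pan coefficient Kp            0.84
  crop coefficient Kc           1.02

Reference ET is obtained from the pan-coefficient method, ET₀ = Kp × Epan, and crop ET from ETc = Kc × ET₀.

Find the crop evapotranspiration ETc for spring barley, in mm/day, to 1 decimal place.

ET₀ = 0.84 × 7.0 = 5.8800 mm/d
ETc = Kc × ET₀ = 1.02 × 5.8800 = 5.9976 mm/d

6.0 mm/day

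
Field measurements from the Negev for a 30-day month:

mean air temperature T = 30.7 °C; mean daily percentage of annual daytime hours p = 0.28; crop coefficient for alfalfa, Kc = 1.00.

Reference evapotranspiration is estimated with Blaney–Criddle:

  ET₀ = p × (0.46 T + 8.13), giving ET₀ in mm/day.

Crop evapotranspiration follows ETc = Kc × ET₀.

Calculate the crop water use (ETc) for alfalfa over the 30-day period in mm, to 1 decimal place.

ET₀ = 0.28 × (0.46 × 30.7 + 8.13) = 0.28 × 22.252 = 6.2306 mm/d
ETc = Kc × ET₀ = 1.00 × 6.2306 = 6.2306 mm/d
Over 30 days: 6.2306 × 30 = 186.918 mm

186.9 mm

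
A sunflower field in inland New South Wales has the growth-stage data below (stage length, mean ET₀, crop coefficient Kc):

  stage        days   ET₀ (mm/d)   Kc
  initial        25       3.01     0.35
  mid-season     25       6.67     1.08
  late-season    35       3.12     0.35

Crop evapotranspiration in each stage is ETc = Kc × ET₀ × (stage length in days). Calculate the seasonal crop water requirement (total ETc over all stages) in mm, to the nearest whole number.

245 mm

initial: 0.35 × 3.01 × 25 = 26.34 mm
mid-season: 1.08 × 6.67 × 25 = 180.09 mm
late-season: 0.35 × 3.12 × 35 = 38.22 mm
Seasonal total = 244.65 mm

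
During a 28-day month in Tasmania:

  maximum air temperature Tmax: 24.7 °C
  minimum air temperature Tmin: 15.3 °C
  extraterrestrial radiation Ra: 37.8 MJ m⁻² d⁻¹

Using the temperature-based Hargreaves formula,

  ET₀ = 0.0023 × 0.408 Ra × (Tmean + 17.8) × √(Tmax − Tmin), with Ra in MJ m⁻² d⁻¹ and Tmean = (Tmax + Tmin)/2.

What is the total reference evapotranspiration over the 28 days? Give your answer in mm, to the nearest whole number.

Tmean = (24.7 + 15.3)/2 = 20.00 °C
0.408 Ra = 0.408 × 37.8 = 15.4224 mm/d equivalent
ET₀ = 0.0023 × 15.4224 × (20.00 + 17.8) × √9.4 = 0.0023 × 15.4224 × 37.80 × 3.0659 = 4.1108 mm/d
Over 28 days: 4.1108 × 28 = 115.102 mm

115 mm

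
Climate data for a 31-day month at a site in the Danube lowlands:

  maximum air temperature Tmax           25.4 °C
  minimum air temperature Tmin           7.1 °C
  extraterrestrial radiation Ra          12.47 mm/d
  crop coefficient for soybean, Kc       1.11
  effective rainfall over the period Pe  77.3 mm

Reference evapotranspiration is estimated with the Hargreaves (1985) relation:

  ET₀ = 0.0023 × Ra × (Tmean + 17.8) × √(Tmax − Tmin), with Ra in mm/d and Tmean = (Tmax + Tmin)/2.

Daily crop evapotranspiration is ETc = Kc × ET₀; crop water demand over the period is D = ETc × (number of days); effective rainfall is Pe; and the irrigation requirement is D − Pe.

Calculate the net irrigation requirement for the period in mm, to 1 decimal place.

66.5 mm

Tmean = (25.4 + 7.1)/2 = 16.25 °C
ET₀ = 0.0023 × 12.47 × (16.25 + 17.8) × √18.3 = 0.0023 × 12.47 × 34.05 × 4.2778 = 4.1776 mm/d
ETc = Kc × ET₀ = 1.11 × 4.1776 = 4.6371 mm/d
Crop demand D = ETc × 31 d = 4.6371 × 31 = 143.750 mm
D − Pe = 143.750 − 77.3 = 66.450 mm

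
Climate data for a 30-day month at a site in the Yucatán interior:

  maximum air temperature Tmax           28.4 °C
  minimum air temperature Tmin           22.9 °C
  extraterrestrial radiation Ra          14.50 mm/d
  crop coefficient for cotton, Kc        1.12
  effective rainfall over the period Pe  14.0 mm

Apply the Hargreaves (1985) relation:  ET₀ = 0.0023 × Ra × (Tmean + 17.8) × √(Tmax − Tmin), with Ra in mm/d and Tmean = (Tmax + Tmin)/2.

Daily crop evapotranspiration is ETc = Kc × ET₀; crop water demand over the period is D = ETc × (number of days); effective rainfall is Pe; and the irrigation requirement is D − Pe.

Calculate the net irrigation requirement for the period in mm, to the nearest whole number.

Tmean = (28.4 + 22.9)/2 = 25.65 °C
ET₀ = 0.0023 × 14.50 × (25.65 + 17.8) × √5.5 = 0.0023 × 14.50 × 43.45 × 2.3452 = 3.3983 mm/d
ETc = Kc × ET₀ = 1.12 × 3.3983 = 3.8061 mm/d
Crop demand D = ETc × 30 d = 3.8061 × 30 = 114.183 mm
D − Pe = 114.183 − 14.0 = 100.183 mm

100 mm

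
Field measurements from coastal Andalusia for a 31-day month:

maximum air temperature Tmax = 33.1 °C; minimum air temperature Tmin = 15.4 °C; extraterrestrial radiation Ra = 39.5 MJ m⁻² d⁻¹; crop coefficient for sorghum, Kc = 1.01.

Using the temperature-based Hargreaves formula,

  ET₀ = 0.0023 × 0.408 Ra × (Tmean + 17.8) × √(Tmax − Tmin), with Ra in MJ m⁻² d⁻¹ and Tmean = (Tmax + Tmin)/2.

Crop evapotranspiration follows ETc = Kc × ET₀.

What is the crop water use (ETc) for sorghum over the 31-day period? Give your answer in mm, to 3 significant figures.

Tmean = (33.1 + 15.4)/2 = 24.25 °C
0.408 Ra = 0.408 × 39.5 = 16.1160 mm/d equivalent
ET₀ = 0.0023 × 16.1160 × (24.25 + 17.8) × √17.7 = 0.0023 × 16.1160 × 42.05 × 4.2071 = 6.5574 mm/d
ETc = Kc × ET₀ = 1.01 × 6.5574 = 6.6230 mm/d
Over 31 days: 6.6230 × 31 = 205.313 mm

205 mm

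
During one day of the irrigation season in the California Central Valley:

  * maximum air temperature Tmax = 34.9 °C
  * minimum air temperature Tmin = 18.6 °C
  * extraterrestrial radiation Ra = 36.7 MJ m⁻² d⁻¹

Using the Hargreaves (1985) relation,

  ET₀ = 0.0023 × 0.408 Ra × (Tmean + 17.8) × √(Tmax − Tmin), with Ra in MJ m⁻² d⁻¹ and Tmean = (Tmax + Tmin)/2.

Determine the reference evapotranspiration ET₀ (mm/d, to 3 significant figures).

Tmean = (34.9 + 18.6)/2 = 26.75 °C
0.408 Ra = 0.408 × 36.7 = 14.9736 mm/d equivalent
ET₀ = 0.0023 × 14.9736 × (26.75 + 17.8) × √16.3 = 0.0023 × 14.9736 × 44.55 × 4.0373 = 6.1943 mm/d

6.19 mm/d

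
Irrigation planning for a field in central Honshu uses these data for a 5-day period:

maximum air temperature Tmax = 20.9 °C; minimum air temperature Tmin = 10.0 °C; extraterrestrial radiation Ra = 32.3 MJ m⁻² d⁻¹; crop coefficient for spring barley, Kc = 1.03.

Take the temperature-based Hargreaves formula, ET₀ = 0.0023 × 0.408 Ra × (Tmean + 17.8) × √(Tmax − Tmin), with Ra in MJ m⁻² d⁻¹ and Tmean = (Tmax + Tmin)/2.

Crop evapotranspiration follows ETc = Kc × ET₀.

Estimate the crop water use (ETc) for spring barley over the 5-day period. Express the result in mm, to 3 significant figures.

17.1 mm

Tmean = (20.9 + 10.0)/2 = 15.45 °C
0.408 Ra = 0.408 × 32.3 = 13.1784 mm/d equivalent
ET₀ = 0.0023 × 13.1784 × (15.45 + 17.8) × √10.9 = 0.0023 × 13.1784 × 33.25 × 3.3015 = 3.3273 mm/d
ETc = Kc × ET₀ = 1.03 × 3.3273 = 3.4271 mm/d
Over 5 days: 3.4271 × 5 = 17.136 mm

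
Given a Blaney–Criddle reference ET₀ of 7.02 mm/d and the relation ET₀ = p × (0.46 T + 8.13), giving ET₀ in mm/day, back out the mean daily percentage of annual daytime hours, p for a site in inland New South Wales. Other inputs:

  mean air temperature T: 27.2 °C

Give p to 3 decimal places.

p = ET₀ / (0.46 T + 8.13) = 7.02 / (0.46 × 27.2 + 8.13) = 7.02 / 20.642 = 0.3401

0.340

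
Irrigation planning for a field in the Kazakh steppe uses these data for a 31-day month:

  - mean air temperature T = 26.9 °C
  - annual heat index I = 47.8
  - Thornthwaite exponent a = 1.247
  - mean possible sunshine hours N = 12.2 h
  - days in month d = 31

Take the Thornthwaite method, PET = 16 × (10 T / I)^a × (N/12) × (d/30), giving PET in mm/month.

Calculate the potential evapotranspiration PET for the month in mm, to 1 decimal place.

144.9 mm

10T/I = 10 × 26.9 / 47.8 = 5.6276
(10T/I)^a = 5.6276^1.247 = 8.6229
Uncorrected PET = 16 × 8.6229 = 137.966 mm
Correction = (N/12)(d/30) = (12.2/12)(31/30) = 1.0506
PET = 137.966 × 1.0506 = 144.947 mm/month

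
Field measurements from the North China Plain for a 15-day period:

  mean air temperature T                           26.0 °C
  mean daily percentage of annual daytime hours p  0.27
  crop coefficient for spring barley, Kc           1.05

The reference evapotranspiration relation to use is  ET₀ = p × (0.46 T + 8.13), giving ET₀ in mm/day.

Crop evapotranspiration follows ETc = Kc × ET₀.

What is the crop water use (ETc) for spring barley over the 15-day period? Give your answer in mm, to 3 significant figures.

85.4 mm

ET₀ = 0.27 × (0.46 × 26.0 + 8.13) = 0.27 × 20.090 = 5.4243 mm/d
ETc = Kc × ET₀ = 1.05 × 5.4243 = 5.6955 mm/d
Over 15 days: 5.6955 × 15 = 85.433 mm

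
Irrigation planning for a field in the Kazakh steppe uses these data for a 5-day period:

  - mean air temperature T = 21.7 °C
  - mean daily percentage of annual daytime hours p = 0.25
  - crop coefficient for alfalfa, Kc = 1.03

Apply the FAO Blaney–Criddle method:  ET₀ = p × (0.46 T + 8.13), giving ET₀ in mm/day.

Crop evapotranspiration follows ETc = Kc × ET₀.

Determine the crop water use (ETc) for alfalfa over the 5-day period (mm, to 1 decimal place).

23.3 mm

ET₀ = 0.25 × (0.46 × 21.7 + 8.13) = 0.25 × 18.112 = 4.5280 mm/d
ETc = Kc × ET₀ = 1.03 × 4.5280 = 4.6638 mm/d
Over 5 days: 4.6638 × 5 = 23.319 mm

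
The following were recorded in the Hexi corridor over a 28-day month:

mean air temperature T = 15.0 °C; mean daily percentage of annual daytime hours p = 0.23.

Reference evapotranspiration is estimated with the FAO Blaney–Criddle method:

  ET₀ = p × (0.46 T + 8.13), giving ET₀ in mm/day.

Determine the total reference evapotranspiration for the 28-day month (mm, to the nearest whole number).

97 mm

ET₀ = 0.23 × (0.46 × 15.0 + 8.13) = 0.23 × 15.030 = 3.4569 mm/d
Monthly total = 3.4569 × 28 = 96.793 mm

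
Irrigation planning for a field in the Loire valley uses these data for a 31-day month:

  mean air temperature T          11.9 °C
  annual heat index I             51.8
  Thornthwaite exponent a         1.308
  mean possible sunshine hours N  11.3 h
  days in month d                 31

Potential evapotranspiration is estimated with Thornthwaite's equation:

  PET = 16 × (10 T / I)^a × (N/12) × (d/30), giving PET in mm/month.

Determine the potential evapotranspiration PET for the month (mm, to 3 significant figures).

10T/I = 10 × 11.9 / 51.8 = 2.2973
(10T/I)^a = 2.2973^1.308 = 2.9681
Uncorrected PET = 16 × 2.9681 = 47.490 mm
Correction = (N/12)(d/30) = (11.3/12)(31/30) = 0.9731
PET = 47.490 × 0.9731 = 46.213 mm/month

46.2 mm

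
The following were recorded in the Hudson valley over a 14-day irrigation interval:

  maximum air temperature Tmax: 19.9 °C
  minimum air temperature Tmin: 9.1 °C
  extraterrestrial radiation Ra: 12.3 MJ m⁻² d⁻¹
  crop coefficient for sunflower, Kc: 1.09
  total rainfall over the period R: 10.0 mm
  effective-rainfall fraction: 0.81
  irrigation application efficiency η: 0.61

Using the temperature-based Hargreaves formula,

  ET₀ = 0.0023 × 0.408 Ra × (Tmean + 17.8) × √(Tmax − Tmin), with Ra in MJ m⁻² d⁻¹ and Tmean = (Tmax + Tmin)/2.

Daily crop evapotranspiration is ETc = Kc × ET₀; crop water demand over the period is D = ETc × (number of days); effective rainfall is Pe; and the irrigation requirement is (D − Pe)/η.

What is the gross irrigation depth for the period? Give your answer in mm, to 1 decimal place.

17.4 mm

Tmean = (19.9 + 9.1)/2 = 14.50 °C
0.408 Ra = 0.408 × 12.3 = 5.0184 mm/d equivalent
ET₀ = 0.0023 × 5.0184 × (14.50 + 17.8) × √10.8 = 0.0023 × 5.0184 × 32.30 × 3.2863 = 1.2252 mm/d
ETc = Kc × ET₀ = 1.09 × 1.2252 = 1.3355 mm/d
Crop demand D = ETc × 14 d = 1.3355 × 14 = 18.697 mm
Pe = 0.81 × 10.0 = 8.100 mm
D − Pe = 18.697 − 8.100 = 10.597 mm
Gross irrigation = 10.597 / 0.61 = 17.372 mm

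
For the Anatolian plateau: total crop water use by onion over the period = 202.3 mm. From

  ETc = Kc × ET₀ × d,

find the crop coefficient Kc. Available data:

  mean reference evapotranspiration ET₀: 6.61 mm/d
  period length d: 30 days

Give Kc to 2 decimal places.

1.02

ETc = Kc × ET₀ × d  ⇒  Kc = ETc / (ET₀ × d)
Kc = 202.3 / (6.61 × 30) = 202.3 / 198.30 = 1.0202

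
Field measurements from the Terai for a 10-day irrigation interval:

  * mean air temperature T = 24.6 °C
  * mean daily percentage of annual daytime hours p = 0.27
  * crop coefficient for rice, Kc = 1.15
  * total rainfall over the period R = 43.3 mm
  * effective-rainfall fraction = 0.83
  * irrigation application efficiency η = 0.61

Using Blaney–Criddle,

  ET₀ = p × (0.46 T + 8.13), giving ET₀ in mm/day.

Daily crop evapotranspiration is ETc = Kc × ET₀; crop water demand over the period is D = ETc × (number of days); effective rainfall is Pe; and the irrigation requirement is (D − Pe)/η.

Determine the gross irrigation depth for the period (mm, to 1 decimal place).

40.1 mm

ET₀ = 0.27 × (0.46 × 24.6 + 8.13) = 0.27 × 19.446 = 5.2504 mm/d
ETc = Kc × ET₀ = 1.15 × 5.2504 = 6.0380 mm/d
Crop demand D = ETc × 10 d = 6.0380 × 10 = 60.380 mm
Pe = 0.83 × 43.3 = 35.939 mm
D − Pe = 60.380 − 35.939 = 24.441 mm
Gross irrigation = 24.441 / 0.61 = 40.067 mm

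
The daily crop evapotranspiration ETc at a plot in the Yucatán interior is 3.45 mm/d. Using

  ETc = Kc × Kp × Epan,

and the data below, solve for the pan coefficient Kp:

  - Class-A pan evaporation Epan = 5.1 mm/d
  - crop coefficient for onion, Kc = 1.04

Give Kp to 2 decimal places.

ETc = Kc × Kp × Epan  ⇒  Kp = ETc / (Kc × Epan)
Kp = 3.45 / (1.04 × 5.1) = 3.45 / 5.304 = 0.6505

0.65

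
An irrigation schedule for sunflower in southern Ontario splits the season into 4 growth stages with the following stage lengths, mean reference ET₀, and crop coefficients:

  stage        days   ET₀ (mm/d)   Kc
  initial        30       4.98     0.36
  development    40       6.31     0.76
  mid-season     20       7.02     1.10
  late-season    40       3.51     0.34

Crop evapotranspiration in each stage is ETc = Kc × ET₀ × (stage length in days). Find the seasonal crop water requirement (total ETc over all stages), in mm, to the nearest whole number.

448 mm

initial: 0.36 × 4.98 × 30 = 53.78 mm
development: 0.76 × 6.31 × 40 = 191.82 mm
mid-season: 1.10 × 7.02 × 20 = 154.44 mm
late-season: 0.34 × 3.51 × 40 = 47.74 mm
Seasonal total = 447.78 mm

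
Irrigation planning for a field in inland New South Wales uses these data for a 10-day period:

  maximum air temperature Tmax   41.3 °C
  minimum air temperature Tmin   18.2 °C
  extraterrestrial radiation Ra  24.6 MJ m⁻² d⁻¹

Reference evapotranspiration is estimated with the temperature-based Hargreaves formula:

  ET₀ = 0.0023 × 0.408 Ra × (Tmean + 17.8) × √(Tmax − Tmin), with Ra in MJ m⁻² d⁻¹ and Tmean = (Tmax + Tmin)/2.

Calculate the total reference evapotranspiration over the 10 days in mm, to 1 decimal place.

52.8 mm

Tmean = (41.3 + 18.2)/2 = 29.75 °C
0.408 Ra = 0.408 × 24.6 = 10.0368 mm/d equivalent
ET₀ = 0.0023 × 10.0368 × (29.75 + 17.8) × √23.1 = 0.0023 × 10.0368 × 47.55 × 4.8062 = 5.2756 mm/d
Over 10 days: 5.2756 × 10 = 52.756 mm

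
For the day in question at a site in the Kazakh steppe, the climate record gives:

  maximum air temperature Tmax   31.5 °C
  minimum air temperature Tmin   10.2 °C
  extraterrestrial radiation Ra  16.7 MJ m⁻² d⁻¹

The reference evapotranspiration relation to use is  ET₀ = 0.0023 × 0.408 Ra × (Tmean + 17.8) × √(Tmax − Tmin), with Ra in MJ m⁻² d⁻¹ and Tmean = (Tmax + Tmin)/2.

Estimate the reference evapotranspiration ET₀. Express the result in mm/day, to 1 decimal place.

Tmean = (31.5 + 10.2)/2 = 20.85 °C
0.408 Ra = 0.408 × 16.7 = 6.8136 mm/d equivalent
ET₀ = 0.0023 × 6.8136 × (20.85 + 17.8) × √21.3 = 0.0023 × 6.8136 × 38.65 × 4.6152 = 2.7954 mm/d

2.8 mm/day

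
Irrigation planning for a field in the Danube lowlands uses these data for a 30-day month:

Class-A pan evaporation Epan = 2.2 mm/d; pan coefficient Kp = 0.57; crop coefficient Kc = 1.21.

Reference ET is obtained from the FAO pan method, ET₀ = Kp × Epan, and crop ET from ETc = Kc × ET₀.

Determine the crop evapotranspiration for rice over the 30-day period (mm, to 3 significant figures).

ET₀ = 0.57 × 2.2 = 1.2540 mm/d
ETc = Kc × ET₀ = 1.21 × 1.2540 = 1.5173 mm/d
Over 30 days: 1.5173 × 30 = 45.519 mm

45.5 mm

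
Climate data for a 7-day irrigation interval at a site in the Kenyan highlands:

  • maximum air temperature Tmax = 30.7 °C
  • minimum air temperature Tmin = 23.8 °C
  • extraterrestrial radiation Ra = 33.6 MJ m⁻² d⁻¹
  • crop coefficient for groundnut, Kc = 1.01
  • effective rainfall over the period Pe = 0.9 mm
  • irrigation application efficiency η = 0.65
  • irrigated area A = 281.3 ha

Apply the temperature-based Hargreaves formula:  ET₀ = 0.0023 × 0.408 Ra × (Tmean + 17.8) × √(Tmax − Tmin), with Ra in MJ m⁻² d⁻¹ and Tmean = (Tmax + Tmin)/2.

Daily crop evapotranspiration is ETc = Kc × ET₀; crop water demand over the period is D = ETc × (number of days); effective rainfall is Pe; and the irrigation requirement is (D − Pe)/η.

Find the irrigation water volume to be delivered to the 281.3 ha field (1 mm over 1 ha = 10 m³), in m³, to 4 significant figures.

Tmean = (30.7 + 23.8)/2 = 27.25 °C
0.408 Ra = 0.408 × 33.6 = 13.7088 mm/d equivalent
ET₀ = 0.0023 × 13.7088 × (27.25 + 17.8) × √6.9 = 0.0023 × 13.7088 × 45.05 × 2.6268 = 3.7312 mm/d
ETc = Kc × ET₀ = 1.01 × 3.7312 = 3.7685 mm/d
Crop demand D = ETc × 7 d = 3.7685 × 7 = 26.380 mm
D − Pe = 26.380 − 0.9 = 25.480 mm
Gross irrigation = 25.480 / 0.65 = 39.200 mm
Volume = 39.200 mm × 281.3 ha × 10 = 110269.6 m³

110300 m³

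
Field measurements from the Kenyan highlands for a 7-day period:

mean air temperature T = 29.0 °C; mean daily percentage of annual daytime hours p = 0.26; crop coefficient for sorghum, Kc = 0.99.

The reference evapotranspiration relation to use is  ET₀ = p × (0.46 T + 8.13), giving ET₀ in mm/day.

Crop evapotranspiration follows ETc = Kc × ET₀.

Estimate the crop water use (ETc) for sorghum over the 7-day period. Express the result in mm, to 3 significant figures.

38.7 mm

ET₀ = 0.26 × (0.46 × 29.0 + 8.13) = 0.26 × 21.470 = 5.5822 mm/d
ETc = Kc × ET₀ = 0.99 × 5.5822 = 5.5264 mm/d
Over 7 days: 5.5264 × 7 = 38.685 mm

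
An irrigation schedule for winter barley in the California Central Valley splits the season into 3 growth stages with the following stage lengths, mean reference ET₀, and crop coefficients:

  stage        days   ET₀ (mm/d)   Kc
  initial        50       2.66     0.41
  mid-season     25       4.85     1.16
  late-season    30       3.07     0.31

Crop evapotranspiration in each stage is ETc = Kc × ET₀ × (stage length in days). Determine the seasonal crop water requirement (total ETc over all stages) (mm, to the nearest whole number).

initial: 0.41 × 2.66 × 50 = 54.53 mm
mid-season: 1.16 × 4.85 × 25 = 140.65 mm
late-season: 0.31 × 3.07 × 30 = 28.55 mm
Seasonal total = 223.73 mm

224 mm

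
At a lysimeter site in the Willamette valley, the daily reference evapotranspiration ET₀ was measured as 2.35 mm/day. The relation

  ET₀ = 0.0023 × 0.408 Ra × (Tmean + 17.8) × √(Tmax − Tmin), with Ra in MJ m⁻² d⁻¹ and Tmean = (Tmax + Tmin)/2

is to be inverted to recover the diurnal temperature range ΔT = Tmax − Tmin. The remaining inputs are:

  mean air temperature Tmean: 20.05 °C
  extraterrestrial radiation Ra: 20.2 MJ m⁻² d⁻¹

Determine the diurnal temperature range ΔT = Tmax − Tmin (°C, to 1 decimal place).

√ΔT = ET₀ / [0.0023 × 0.408 × Ra × (Tmean+17.8)] = 2.35 / (0.0023 × 8.2416 × 37.85) = 3.2754
ΔT = 3.2754² = 10.728 °C

10.7 °C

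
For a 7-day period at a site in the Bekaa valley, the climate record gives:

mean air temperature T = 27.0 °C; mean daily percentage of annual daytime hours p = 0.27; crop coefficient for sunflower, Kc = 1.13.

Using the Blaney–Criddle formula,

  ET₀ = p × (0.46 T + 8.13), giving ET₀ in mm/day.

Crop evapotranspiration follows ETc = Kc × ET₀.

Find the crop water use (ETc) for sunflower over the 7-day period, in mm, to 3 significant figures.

43.9 mm

ET₀ = 0.27 × (0.46 × 27.0 + 8.13) = 0.27 × 20.550 = 5.5485 mm/d
ETc = Kc × ET₀ = 1.13 × 5.5485 = 6.2698 mm/d
Over 7 days: 6.2698 × 7 = 43.889 mm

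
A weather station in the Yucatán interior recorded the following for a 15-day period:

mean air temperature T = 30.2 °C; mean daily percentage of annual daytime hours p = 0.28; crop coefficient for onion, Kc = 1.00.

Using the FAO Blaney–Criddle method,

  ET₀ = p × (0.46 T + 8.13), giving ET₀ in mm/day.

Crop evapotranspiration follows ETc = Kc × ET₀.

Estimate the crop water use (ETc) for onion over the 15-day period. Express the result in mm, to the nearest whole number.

92 mm

ET₀ = 0.28 × (0.46 × 30.2 + 8.13) = 0.28 × 22.022 = 6.1662 mm/d
ETc = Kc × ET₀ = 1.00 × 6.1662 = 6.1662 mm/d
Over 15 days: 6.1662 × 15 = 92.493 mm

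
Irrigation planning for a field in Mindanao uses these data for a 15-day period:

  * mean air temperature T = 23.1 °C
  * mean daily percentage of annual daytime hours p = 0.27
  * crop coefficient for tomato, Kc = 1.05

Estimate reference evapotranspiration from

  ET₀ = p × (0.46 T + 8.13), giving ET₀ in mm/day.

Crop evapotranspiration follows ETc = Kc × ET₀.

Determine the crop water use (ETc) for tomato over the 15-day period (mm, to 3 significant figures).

ET₀ = 0.27 × (0.46 × 23.1 + 8.13) = 0.27 × 18.756 = 5.0641 mm/d
ETc = Kc × ET₀ = 1.05 × 5.0641 = 5.3173 mm/d
Over 15 days: 5.3173 × 15 = 79.760 mm

79.8 mm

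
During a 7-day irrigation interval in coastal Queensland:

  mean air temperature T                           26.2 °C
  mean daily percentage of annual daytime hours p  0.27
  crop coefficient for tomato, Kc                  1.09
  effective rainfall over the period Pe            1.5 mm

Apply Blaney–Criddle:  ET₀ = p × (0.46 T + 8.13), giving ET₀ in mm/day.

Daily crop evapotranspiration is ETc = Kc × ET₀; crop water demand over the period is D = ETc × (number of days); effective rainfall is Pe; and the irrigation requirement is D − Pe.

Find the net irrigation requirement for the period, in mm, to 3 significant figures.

40.1 mm

ET₀ = 0.27 × (0.46 × 26.2 + 8.13) = 0.27 × 20.182 = 5.4491 mm/d
ETc = Kc × ET₀ = 1.09 × 5.4491 = 5.9395 mm/d
Crop demand D = ETc × 7 d = 5.9395 × 7 = 41.577 mm
D − Pe = 41.577 − 1.5 = 40.077 mm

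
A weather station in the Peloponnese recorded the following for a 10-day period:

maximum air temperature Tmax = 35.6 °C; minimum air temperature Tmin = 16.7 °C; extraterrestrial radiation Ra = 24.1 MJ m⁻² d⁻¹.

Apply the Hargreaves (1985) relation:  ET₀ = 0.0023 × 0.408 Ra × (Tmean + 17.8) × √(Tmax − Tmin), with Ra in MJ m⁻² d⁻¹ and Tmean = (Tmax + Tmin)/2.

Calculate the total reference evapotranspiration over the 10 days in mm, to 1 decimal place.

43.2 mm

Tmean = (35.6 + 16.7)/2 = 26.15 °C
0.408 Ra = 0.408 × 24.1 = 9.8328 mm/d equivalent
ET₀ = 0.0023 × 9.8328 × (26.15 + 17.8) × √18.9 = 0.0023 × 9.8328 × 43.95 × 4.3474 = 4.3211 mm/d
Over 10 days: 4.3211 × 10 = 43.211 mm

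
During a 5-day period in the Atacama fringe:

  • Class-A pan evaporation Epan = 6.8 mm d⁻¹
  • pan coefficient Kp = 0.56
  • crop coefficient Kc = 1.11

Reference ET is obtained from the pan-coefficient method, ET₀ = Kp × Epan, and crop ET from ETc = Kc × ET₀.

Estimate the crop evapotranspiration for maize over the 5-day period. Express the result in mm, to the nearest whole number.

21 mm

ET₀ = 0.56 × 6.8 = 3.8080 mm/d
ETc = Kc × ET₀ = 1.11 × 3.8080 = 4.2269 mm/d
Over 5 days: 4.2269 × 5 = 21.135 mm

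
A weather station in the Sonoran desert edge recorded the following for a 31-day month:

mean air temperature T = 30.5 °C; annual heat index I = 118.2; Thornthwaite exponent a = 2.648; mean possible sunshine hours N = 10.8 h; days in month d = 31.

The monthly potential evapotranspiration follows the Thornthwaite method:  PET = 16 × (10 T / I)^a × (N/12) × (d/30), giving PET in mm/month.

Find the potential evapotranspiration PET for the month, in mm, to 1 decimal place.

10T/I = 10 × 30.5 / 118.2 = 2.5804
(10T/I)^a = 2.5804^2.648 = 12.3069
Uncorrected PET = 16 × 12.3069 = 196.910 mm
Correction = (N/12)(d/30) = (10.8/12)(31/30) = 0.9300
PET = 196.910 × 0.9300 = 183.126 mm/month

183.1 mm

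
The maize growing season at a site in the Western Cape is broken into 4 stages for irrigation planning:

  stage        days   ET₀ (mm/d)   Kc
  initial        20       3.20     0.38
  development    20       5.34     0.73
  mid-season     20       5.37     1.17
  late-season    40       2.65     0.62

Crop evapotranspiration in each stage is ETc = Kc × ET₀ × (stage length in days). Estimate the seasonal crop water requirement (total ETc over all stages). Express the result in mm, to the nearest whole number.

294 mm

initial: 0.38 × 3.20 × 20 = 24.32 mm
development: 0.73 × 5.34 × 20 = 77.96 mm
mid-season: 1.17 × 5.37 × 20 = 125.66 mm
late-season: 0.62 × 2.65 × 40 = 65.72 mm
Seasonal total = 293.66 mm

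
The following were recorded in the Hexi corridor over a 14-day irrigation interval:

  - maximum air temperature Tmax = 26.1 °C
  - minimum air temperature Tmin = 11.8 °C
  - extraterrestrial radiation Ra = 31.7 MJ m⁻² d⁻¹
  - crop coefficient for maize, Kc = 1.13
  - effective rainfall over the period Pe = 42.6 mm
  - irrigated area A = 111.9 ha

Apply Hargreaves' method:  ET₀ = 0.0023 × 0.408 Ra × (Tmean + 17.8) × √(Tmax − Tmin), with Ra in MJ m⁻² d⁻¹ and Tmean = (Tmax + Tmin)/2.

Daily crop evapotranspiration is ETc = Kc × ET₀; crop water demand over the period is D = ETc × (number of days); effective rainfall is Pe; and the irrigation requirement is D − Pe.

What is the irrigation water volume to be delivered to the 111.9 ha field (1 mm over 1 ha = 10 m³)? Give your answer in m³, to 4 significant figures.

25510 m³

Tmean = (26.1 + 11.8)/2 = 18.95 °C
0.408 Ra = 0.408 × 31.7 = 12.9336 mm/d equivalent
ET₀ = 0.0023 × 12.9336 × (18.95 + 17.8) × √14.3 = 0.0023 × 12.9336 × 36.75 × 3.7815 = 4.1340 mm/d
ETc = Kc × ET₀ = 1.13 × 4.1340 = 4.6714 mm/d
Crop demand D = ETc × 14 d = 4.6714 × 14 = 65.400 mm
D − Pe = 65.400 − 42.6 = 22.800 mm
Volume = 22.800 mm × 111.9 ha × 10 = 25513.2 m³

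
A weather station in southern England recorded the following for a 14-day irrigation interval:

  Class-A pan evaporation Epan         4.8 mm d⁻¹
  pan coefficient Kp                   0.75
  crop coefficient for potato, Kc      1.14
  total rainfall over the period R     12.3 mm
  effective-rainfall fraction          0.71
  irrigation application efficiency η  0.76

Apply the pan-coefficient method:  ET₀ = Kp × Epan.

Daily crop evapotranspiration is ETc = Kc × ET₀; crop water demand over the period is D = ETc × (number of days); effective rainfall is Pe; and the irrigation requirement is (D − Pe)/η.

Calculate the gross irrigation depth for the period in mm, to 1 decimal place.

64.1 mm

ET₀ = 0.75 × 4.8 = 3.6000 mm/d
ETc = Kc × ET₀ = 1.14 × 3.6000 = 4.1040 mm/d
Crop demand D = ETc × 14 d = 4.1040 × 14 = 57.456 mm
Pe = 0.71 × 12.3 = 8.733 mm
D − Pe = 57.456 − 8.733 = 48.723 mm
Gross irrigation = 48.723 / 0.76 = 64.109 mm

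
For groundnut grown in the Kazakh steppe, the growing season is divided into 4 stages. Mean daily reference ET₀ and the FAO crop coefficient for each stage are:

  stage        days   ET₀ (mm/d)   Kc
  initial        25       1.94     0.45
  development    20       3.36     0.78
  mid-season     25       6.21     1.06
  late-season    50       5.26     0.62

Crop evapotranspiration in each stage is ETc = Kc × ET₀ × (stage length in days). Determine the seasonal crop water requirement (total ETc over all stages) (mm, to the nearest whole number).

402 mm

initial: 0.45 × 1.94 × 25 = 21.83 mm
development: 0.78 × 3.36 × 20 = 52.42 mm
mid-season: 1.06 × 6.21 × 25 = 164.57 mm
late-season: 0.62 × 5.26 × 50 = 163.06 mm
Seasonal total = 401.88 mm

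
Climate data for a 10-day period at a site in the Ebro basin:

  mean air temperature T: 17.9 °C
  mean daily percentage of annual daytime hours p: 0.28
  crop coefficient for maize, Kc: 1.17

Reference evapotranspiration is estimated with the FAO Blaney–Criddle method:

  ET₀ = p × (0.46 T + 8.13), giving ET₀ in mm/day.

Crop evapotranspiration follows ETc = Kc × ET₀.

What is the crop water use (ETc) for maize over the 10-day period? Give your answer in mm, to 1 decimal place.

ET₀ = 0.28 × (0.46 × 17.9 + 8.13) = 0.28 × 16.364 = 4.5819 mm/d
ETc = Kc × ET₀ = 1.17 × 4.5819 = 5.3608 mm/d
Over 10 days: 5.3608 × 10 = 53.608 mm

53.6 mm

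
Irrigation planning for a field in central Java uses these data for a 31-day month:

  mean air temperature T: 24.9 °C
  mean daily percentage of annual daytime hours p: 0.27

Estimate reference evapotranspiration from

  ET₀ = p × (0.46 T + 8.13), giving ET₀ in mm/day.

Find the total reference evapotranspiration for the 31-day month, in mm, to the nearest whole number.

164 mm

ET₀ = 0.27 × (0.46 × 24.9 + 8.13) = 0.27 × 19.584 = 5.2877 mm/d
Monthly total = 5.2877 × 31 = 163.919 mm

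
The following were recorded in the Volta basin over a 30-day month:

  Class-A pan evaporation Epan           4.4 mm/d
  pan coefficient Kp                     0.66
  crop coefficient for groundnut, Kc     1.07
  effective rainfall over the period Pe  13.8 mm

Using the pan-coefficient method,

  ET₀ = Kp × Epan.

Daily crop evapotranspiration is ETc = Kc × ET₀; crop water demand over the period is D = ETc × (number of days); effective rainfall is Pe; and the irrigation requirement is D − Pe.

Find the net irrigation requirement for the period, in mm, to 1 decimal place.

ET₀ = 0.66 × 4.4 = 2.9040 mm/d
ETc = Kc × ET₀ = 1.07 × 2.9040 = 3.1073 mm/d
Crop demand D = ETc × 30 d = 3.1073 × 30 = 93.219 mm
D − Pe = 93.219 − 13.8 = 79.419 mm

79.4 mm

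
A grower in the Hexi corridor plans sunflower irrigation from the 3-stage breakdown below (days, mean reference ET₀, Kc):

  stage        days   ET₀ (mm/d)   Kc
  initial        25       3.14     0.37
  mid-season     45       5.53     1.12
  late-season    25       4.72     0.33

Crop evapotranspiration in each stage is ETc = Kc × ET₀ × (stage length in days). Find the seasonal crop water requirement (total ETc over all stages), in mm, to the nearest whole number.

initial: 0.37 × 3.14 × 25 = 29.05 mm
mid-season: 1.12 × 5.53 × 45 = 278.71 mm
late-season: 0.33 × 4.72 × 25 = 38.94 mm
Seasonal total = 346.70 mm

347 mm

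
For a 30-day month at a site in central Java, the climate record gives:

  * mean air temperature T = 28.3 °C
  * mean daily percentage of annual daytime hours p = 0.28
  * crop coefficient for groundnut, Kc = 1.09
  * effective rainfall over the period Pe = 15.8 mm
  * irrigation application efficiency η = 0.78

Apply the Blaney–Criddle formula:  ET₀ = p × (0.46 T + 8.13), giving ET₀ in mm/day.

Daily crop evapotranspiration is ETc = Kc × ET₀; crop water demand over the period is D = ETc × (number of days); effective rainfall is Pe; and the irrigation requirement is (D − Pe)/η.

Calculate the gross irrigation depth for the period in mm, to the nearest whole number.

ET₀ = 0.28 × (0.46 × 28.3 + 8.13) = 0.28 × 21.148 = 5.9214 mm/d
ETc = Kc × ET₀ = 1.09 × 5.9214 = 6.4543 mm/d
Crop demand D = ETc × 30 d = 6.4543 × 30 = 193.629 mm
D − Pe = 193.629 − 15.8 = 177.829 mm
Gross irrigation = 177.829 / 0.78 = 227.986 mm

228 mm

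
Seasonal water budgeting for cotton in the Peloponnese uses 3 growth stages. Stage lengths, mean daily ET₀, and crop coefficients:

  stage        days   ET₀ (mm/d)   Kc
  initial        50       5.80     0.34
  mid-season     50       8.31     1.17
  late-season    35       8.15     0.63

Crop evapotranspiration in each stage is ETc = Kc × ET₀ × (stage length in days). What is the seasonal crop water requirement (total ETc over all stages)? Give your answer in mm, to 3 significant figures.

initial: 0.34 × 5.80 × 50 = 98.60 mm
mid-season: 1.17 × 8.31 × 50 = 486.14 mm
late-season: 0.63 × 8.15 × 35 = 179.71 mm
Seasonal total = 764.45 mm

764 mm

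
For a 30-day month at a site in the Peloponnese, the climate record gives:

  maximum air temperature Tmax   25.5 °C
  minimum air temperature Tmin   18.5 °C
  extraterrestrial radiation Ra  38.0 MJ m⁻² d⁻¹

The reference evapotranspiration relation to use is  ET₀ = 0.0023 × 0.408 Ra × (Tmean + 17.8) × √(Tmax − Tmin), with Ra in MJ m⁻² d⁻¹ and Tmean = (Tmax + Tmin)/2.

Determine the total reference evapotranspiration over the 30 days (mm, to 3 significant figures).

Tmean = (25.5 + 18.5)/2 = 22.00 °C
0.408 Ra = 0.408 × 38.0 = 15.5040 mm/d equivalent
ET₀ = 0.0023 × 15.5040 × (22.00 + 17.8) × √7.0 = 0.0023 × 15.5040 × 39.80 × 2.6458 = 3.7550 mm/d
Over 30 days: 3.7550 × 30 = 112.650 mm

113 mm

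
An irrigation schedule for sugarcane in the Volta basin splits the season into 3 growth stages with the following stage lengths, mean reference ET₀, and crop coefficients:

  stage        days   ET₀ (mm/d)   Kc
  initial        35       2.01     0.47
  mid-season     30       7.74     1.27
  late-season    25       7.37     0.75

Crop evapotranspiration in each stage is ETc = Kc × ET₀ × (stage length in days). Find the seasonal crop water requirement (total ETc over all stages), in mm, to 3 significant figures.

initial: 0.47 × 2.01 × 35 = 33.06 mm
mid-season: 1.27 × 7.74 × 30 = 294.89 mm
late-season: 0.75 × 7.37 × 25 = 138.19 mm
Seasonal total = 466.14 mm

466 mm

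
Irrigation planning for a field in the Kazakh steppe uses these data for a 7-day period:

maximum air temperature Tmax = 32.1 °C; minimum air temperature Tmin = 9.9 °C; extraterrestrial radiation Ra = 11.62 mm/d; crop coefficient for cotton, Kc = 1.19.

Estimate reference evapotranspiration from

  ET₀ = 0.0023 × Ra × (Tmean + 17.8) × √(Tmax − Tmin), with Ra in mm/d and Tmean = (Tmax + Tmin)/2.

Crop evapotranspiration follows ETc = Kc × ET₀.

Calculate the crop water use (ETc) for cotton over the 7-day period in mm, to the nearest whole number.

41 mm

Tmean = (32.1 + 9.9)/2 = 21.00 °C
ET₀ = 0.0023 × 11.62 × (21.00 + 17.8) × √22.2 = 0.0023 × 11.62 × 38.80 × 4.7117 = 4.8859 mm/d
ETc = Kc × ET₀ = 1.19 × 4.8859 = 5.8142 mm/d
Over 7 days: 5.8142 × 7 = 40.699 mm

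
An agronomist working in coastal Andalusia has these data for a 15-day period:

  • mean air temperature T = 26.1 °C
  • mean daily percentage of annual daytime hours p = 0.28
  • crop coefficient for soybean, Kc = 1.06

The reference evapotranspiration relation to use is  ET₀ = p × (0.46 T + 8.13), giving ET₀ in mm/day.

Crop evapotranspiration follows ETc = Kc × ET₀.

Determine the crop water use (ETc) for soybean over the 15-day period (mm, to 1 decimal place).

ET₀ = 0.28 × (0.46 × 26.1 + 8.13) = 0.28 × 20.136 = 5.6381 mm/d
ETc = Kc × ET₀ = 1.06 × 5.6381 = 5.9764 mm/d
Over 15 days: 5.9764 × 15 = 89.646 mm

89.6 mm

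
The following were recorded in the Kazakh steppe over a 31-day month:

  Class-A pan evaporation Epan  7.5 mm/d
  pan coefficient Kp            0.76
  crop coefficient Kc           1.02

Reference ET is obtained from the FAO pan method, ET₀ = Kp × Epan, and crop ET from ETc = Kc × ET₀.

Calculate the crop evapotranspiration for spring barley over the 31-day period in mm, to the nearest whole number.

180 mm

ET₀ = 0.76 × 7.5 = 5.7000 mm/d
ETc = Kc × ET₀ = 1.02 × 5.7000 = 5.8140 mm/d
Over 31 days: 5.8140 × 31 = 180.234 mm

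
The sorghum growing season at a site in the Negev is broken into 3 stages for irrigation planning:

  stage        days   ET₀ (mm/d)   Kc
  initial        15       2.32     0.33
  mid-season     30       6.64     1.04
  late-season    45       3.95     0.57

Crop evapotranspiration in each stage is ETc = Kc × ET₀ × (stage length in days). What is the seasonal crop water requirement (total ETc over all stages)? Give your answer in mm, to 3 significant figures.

320 mm

initial: 0.33 × 2.32 × 15 = 11.48 mm
mid-season: 1.04 × 6.64 × 30 = 207.17 mm
late-season: 0.57 × 3.95 × 45 = 101.32 mm
Seasonal total = 319.97 mm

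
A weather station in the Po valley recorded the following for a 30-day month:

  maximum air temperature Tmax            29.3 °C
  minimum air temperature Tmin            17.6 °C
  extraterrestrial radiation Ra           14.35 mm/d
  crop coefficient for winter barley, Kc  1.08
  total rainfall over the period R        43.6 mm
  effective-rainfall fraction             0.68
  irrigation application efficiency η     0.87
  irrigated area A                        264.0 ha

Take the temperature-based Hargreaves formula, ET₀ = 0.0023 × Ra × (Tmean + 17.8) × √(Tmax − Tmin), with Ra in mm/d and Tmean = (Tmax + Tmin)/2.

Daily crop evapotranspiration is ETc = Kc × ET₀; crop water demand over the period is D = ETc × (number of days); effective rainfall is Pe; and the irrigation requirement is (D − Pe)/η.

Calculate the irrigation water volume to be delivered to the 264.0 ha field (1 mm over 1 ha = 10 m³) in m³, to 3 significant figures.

Tmean = (29.3 + 17.6)/2 = 23.45 °C
ET₀ = 0.0023 × 14.35 × (23.45 + 17.8) × √11.7 = 0.0023 × 14.35 × 41.25 × 3.4205 = 4.6569 mm/d
ETc = Kc × ET₀ = 1.08 × 4.6569 = 5.0295 mm/d
Crop demand D = ETc × 30 d = 5.0295 × 30 = 150.885 mm
Pe = 0.68 × 43.6 = 29.648 mm
D − Pe = 150.885 − 29.648 = 121.237 mm
Gross irrigation = 121.237 / 0.87 = 139.353 mm
Volume = 139.353 mm × 264.0 ha × 10 = 367891.9 m³

368000 m³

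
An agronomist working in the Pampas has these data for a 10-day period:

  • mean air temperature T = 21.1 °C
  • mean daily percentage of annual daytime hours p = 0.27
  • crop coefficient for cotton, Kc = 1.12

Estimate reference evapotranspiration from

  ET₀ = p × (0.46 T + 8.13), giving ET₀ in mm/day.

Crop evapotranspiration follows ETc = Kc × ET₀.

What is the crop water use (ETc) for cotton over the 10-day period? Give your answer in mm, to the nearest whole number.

54 mm

ET₀ = 0.27 × (0.46 × 21.1 + 8.13) = 0.27 × 17.836 = 4.8157 mm/d
ETc = Kc × ET₀ = 1.12 × 4.8157 = 5.3936 mm/d
Over 10 days: 5.3936 × 10 = 53.936 mm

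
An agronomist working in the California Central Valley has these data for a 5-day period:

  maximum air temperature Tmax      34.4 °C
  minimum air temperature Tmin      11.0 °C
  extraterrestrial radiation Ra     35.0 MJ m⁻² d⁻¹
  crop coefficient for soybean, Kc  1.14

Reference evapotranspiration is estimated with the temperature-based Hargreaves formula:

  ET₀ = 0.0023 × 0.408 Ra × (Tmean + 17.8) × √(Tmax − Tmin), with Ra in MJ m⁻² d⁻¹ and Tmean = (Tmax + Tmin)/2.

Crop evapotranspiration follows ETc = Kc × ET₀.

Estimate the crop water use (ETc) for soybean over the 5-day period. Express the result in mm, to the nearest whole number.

Tmean = (34.4 + 11.0)/2 = 22.70 °C
0.408 Ra = 0.408 × 35.0 = 14.2800 mm/d equivalent
ET₀ = 0.0023 × 14.2800 × (22.70 + 17.8) × √23.4 = 0.0023 × 14.2800 × 40.50 × 4.8374 = 6.4346 mm/d
ETc = Kc × ET₀ = 1.14 × 6.4346 = 7.3354 mm/d
Over 5 days: 7.3354 × 5 = 36.677 mm

37 mm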